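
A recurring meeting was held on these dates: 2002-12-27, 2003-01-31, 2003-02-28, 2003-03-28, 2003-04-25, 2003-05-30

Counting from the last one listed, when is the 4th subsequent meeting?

All Fridays; the gaps (35, 28, 28, 28, 35) vary with month length.
This is the last Friday of each month.
June 2003 ends with Friday 2003-06-27.
July 2003 ends with Friday 2003-07-25.
Last Friday of August 2003: 2003-08-29.
Last Friday of September 2003: 2003-09-26.

2003-09-26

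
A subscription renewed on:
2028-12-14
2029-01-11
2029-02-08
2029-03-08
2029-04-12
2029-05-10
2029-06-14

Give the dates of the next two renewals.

2029-07-12, 2029-08-09

All dates are Thursdays, 28, 28, 28, 35, 28, 35 days apart.
Specifically, the 2nd Thursday of each month.
2nd Thursday of July 2029: 2029-07-12.
August 2029 — 2nd Thursday is 2029-08-09.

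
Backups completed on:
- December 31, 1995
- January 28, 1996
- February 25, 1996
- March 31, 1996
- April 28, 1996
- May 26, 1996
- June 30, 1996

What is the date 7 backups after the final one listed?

Every date is a Sunday; gaps 28, 28, 35, 28, 28, 35 days.
Each is the last Sunday of its month (at least one falls on the 29th or later, ruling out '4th Sunday').
July 1996 ends with Sunday July 28, 1996.
Last Sunday of August 1996: August 25, 1996.
Last Sunday of September 1996: September 29, 1996.
Last Sunday of October 1996: October 27, 1996.
November 1996 ends with Sunday November 24, 1996.
December 1996 ends with Sunday December 29, 1996.
January 1997 ends with Sunday January 26, 1997.

January 26, 1997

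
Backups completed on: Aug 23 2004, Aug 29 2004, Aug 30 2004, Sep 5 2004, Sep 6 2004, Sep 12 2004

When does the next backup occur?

Every event lands on a Monday or Sunday (gaps cycle 6, 1, 6, 1, 6).
So the schedule is: every Monday and Sunday.
The following Monday is Sep 13 2004.

Sep 13 2004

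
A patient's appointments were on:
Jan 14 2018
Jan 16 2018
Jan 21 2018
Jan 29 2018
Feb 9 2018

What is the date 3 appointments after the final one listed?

Apr 1 2018

Intervals are 2, 5, 8, 11 days — an arithmetic progression with common difference 3.
Next gap: 14 days. Feb 9 2018 + 14 days = Feb 23 2018.
Next gap: 17 days. Feb 23 2018 + 17 days = Mar 12 2018.
Next gap: 20 days. Mar 12 2018 + 20 days = Apr 1 2018.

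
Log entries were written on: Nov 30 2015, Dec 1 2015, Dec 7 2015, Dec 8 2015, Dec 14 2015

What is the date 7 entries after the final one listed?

Jan 5 2016

Gaps: 1, 6, 1, 6 days — not constant, but cyclic with period 2.
The events fall on every Monday and Tuesday.
The following Tuesday is Dec 15 2015.
The following Monday is Dec 21 2015.
Next Tuesday: Dec 22 2015.
Next Monday: Dec 28 2015.
Next Tuesday: Dec 29 2015.
The following Monday is Jan 4 2016.
Next Tuesday: Jan 5 2016.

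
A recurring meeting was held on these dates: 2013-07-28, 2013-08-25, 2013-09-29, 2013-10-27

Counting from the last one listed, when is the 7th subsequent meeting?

2014-05-25

Every date is a Sunday; gaps 28, 35, 28 days.
Each is the last Sunday of its month (at least one falls on the 29th or later, ruling out '4th Sunday').
November 2013 ends with Sunday 2013-11-24.
Last Sunday of December 2013: 2013-12-29.
Last Sunday of January 2014: 2014-01-26.
February 2014 ends with Sunday 2014-02-23.
Last Sunday of March 2014: 2014-03-30.
Last Sunday of April 2014: 2014-04-27.
Last Sunday of May 2014: 2014-05-25.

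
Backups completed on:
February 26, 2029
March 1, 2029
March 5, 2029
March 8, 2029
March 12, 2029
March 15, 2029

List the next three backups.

Every event lands on a Monday or Thursday (gaps cycle 3, 4, 3, 4, 3).
So the schedule is: every Monday and Thursday.
Next Monday: March 19, 2029.
Next Thursday: March 22, 2029.
Next Monday: March 26, 2029.

March 19, 2029; March 22, 2029; March 26, 2029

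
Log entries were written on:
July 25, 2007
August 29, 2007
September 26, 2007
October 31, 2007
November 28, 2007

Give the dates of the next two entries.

These are Wednesdays with 35, 28, 35, 28-day gaps.
Each is the final Wednesday of its month — August 29, 2007 is past the 28th, so '4th Wednesday' doesn't fit.
Last Wednesday of December 2007: December 26, 2007.
January 2008 ends with Wednesday January 30, 2008.

December 26, 2007; January 30, 2008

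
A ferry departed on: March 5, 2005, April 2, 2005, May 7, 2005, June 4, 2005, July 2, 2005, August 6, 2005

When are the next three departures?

September 3, 2005; October 1, 2005; November 5, 2005

These are Saturdays at 28- or 35-day spacing (28, 35, 28, 28, 35).
The pattern: 1st Saturday of the month.
1st Saturday of September 2005: September 3, 2005.
1st Saturday of October 2005: October 1, 2005.
1st Saturday of November 2005: November 5, 2005.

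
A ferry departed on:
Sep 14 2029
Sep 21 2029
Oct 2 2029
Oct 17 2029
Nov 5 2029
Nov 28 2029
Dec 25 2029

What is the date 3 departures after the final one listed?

The spacing grows by 4 each time: 7, 11, 15, 19, 23, 27 days.
Next gap: 31 days. Dec 25 2029 + 31 days = Jan 25 2030.
Next gap: 35 days. Jan 25 2030 + 35 days = Mar 1 2030.
Next gap: 39 days. Mar 1 2030 + 39 days = Apr 9 2030.

Apr 9 2030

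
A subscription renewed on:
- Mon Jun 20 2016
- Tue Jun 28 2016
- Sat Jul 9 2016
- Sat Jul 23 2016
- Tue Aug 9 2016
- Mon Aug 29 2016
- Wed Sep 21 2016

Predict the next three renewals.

Mon Oct 17 2016, Tue Nov 15 2016, Sat Dec 17 2016

Intervals are 8, 11, 14, 17, 20, 23 days — an arithmetic progression with common difference 3.
Next gap: 26 days. Wed Sep 21 2016 + 26 days = Mon Oct 17 2016.
Next gap: 29 days. Mon Oct 17 2016 + 29 days = Tue Nov 15 2016.
Next gap: 32 days. Tue Nov 15 2016 + 32 days = Sat Dec 17 2016.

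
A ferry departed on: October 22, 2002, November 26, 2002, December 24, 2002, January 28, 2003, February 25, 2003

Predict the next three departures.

All dates are Tuesdays, 35, 28, 35, 28 days apart.
Specifically, the 4th Tuesday of each month.
4th Tuesday of March 2003: March 25, 2003.
4th Tuesday of April 2003: April 22, 2003.
May 2003 — 4th Tuesday is May 27, 2003.

March 25, 2003; April 22, 2003; May 27, 2003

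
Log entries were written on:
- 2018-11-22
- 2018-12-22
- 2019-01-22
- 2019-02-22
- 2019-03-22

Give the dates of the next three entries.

2019-04-22, 2019-05-22, 2019-06-22

The day-of-month is always 22 (30, 31, 31, 28 days between events).
So this recurs on the 22nd of each month.
April 2019: 2019-04-22.
Next: May 2019 → 2019-05-22.
Next: June 2019 → 2019-06-22.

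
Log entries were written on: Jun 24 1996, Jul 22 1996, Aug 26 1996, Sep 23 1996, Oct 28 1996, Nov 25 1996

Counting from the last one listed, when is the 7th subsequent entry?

Jun 23 1997

All dates are Mondays, 28, 35, 28, 35, 28 days apart.
Specifically, the 4th Monday of each month.
4th Monday of December 1996: Dec 23 1996.
January 1997 — 4th Monday is Jan 27 1997.
4th Monday of February 1997: Feb 24 1997.
4th Monday of March 1997: Mar 24 1997.
4th Monday of April 1997: Apr 28 1997.
May 1997 — 4th Monday is May 26 1997.
June 1997 — 4th Monday is Jun 23 1997.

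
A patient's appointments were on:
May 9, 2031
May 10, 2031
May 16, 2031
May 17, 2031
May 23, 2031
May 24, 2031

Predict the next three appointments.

May 30, 2031; May 31, 2031; June 6, 2031

Gaps: 1, 6, 1, 6, 1 days — not constant, but cyclic with period 2.
The events fall on every Friday and Saturday.
Next Friday: May 30, 2031.
Next Saturday: May 31, 2031.
The following Friday is June 6, 2031.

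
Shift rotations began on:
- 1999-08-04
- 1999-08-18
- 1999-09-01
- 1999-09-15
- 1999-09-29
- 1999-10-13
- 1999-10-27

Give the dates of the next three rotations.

Every event comes 14 days after the last (14, 14, 14, 14, 14, 14).
1999-10-27 + 14 days = 1999-11-10.
1999-11-10 + 14 days = 1999-11-24.
1999-11-24 + 14 days = 1999-12-08.

1999-11-10, 1999-11-24, 1999-12-08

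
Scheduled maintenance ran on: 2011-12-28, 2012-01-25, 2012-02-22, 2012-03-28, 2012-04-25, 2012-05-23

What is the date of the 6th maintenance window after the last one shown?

These are Wednesdays at 28- or 35-day spacing (28, 28, 35, 28, 28).
The pattern: 4th Wednesday of the month.
June 2012 — 4th Wednesday is 2012-06-27.
4th Wednesday of July 2012: 2012-07-25.
August 2012 — 4th Wednesday is 2012-08-22.
September 2012 — 4th Wednesday is 2012-09-26.
4th Wednesday of October 2012: 2012-10-24.
4th Wednesday of November 2012: 2012-11-28.

2012-11-28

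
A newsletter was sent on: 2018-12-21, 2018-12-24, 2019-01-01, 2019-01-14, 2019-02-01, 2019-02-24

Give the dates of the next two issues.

Intervals are 3, 8, 13, 18, 23 days — an arithmetic progression with common difference 5.
Next gap: 28 days. 2019-02-24 + 28 days = 2019-03-24.
Next gap: 33 days. 2019-03-24 + 33 days = 2019-04-26.

2019-03-24, 2019-04-26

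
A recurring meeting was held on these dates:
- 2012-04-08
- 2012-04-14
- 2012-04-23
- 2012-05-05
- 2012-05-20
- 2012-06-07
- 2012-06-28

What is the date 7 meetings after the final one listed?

2013-02-14

Intervals are 6, 9, 12, 15, 18, 21 days — an arithmetic progression with common difference 3.
Next gap: 24 days. 2012-06-28 + 24 days = 2012-07-22.
Next gap: 27 days. 2012-07-22 + 27 days = 2012-08-18.
Next gap: 30 days. 2012-08-18 + 30 days = 2012-09-17.
Next gap: 33 days. 2012-09-17 + 33 days = 2012-10-20.
Next gap: 36 days. 2012-10-20 + 36 days = 2012-11-25.
Next gap: 39 days. 2012-11-25 + 39 days = 2013-01-03.
Next gap: 42 days. 2013-01-03 + 42 days = 2013-02-14.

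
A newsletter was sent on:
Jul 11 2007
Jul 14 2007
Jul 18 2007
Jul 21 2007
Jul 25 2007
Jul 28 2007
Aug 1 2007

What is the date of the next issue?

Aug 4 2007

Every event lands on a Wednesday or Saturday (gaps cycle 3, 4, 3, 4, 3, 4).
So the schedule is: every Wednesday and Saturday.
Next Saturday: Aug 4 2007.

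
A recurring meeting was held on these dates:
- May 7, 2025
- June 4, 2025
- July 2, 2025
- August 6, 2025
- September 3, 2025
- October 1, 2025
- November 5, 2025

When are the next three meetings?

December 3, 2025; January 7, 2026; February 4, 2026

Gaps: 28, 28, 35, 28, 28, 35 days — a mix of 28 and 35. Every date is a Wednesday.
Each is the 1st Wednesday of its month.
December 2025 — 1st Wednesday is December 3, 2025.
1st Wednesday of January 2026: January 7, 2026.
February 2026 — 1st Wednesday is February 4, 2026.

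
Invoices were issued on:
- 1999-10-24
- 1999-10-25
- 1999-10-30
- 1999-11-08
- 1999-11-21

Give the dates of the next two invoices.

Intervals are 1, 5, 9, 13 days — an arithmetic progression with common difference 4.
Next gap: 17 days. 1999-11-21 + 17 days = 1999-12-08.
Next gap: 21 days. 1999-12-08 + 21 days = 1999-12-29.

1999-12-08, 1999-12-29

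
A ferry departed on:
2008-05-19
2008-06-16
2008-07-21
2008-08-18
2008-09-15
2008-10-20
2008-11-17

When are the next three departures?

2008-12-15, 2009-01-19, 2009-02-16

Gaps: 28, 35, 28, 28, 35, 28 days — a mix of 28 and 35. Every date is a Monday.
Each is the 3rd Monday of its month.
December 2008 — 3rd Monday is 2008-12-15.
3rd Monday of January 2009: 2009-01-19.
3rd Monday of February 2009: 2009-02-16.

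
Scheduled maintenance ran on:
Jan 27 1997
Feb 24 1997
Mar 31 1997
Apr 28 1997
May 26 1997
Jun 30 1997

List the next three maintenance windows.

These are Mondays with 28, 35, 28, 28, 35-day gaps.
Each is the final Monday of its month — Mar 31 1997 is past the 28th, so '4th Monday' doesn't fit.
July 1997 ends with Monday Jul 28 1997.
Last Monday of August 1997: Aug 25 1997.
Last Monday of September 1997: Sep 29 1997.

Jul 28 1997, Aug 25 1997, Sep 29 1997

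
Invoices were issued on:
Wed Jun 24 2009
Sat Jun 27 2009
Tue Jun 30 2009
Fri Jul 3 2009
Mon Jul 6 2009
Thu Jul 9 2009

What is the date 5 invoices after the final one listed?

Every event comes 3 days after the last (3, 3, 3, 3, 3).
Thu Jul 9 2009 + 3 days = Sun Jul 12 2009.
Sun Jul 12 2009 + 3 days = Wed Jul 15 2009.
Wed Jul 15 2009 + 3 days = Sat Jul 18 2009.
Sat Jul 18 2009 + 3 days = Tue Jul 21 2009.
Tue Jul 21 2009 + 3 days = Fri Jul 24 2009.

Fri Jul 24 2009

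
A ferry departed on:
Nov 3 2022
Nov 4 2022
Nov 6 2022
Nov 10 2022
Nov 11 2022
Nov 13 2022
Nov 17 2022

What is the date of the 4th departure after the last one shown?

Gaps: 1, 2, 4, 1, 2, 4 days — not constant, but cyclic with period 3.
The events fall on every Thursday, Friday and Sunday.
Next Friday: Nov 18 2022.
Next Sunday: Nov 20 2022.
The following Thursday is Nov 24 2022.
The following Friday is Nov 25 2022.

Nov 25 2022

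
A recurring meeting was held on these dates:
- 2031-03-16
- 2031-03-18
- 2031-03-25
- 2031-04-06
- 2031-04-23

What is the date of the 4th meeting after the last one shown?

2031-08-19

Intervals are 2, 7, 12, 17 days — an arithmetic progression with common difference 5.
Next gap: 22 days. 2031-04-23 + 22 days = 2031-05-15.
Next gap: 27 days. 2031-05-15 + 27 days = 2031-06-11.
Next gap: 32 days. 2031-06-11 + 32 days = 2031-07-13.
Next gap: 37 days. 2031-07-13 + 37 days = 2031-08-19.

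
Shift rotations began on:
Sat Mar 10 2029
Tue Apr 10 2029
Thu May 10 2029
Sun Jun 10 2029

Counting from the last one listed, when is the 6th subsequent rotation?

Mon Dec 10 2029

Each date is the 10th; the gaps (31, 30, 31) track the month lengths.
The rule is the 10th of each month.
Next: July 2029 → Tue Jul 10 2029.
Next: August 2029 → Fri Aug 10 2029.
September 2029: Mon Sep 10 2029.
October 2029: Wed Oct 10 2029.
Next: November 2029 → Sat Nov 10 2029.
December 2029: Mon Dec 10 2029.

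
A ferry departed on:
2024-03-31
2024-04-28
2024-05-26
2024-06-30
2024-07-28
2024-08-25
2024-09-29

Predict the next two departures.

2024-10-27, 2024-11-24

Every date is a Sunday; gaps 28, 28, 35, 28, 28, 35 days.
Each is the last Sunday of its month (at least one falls on the 29th or later, ruling out '4th Sunday').
October 2024 ends with Sunday 2024-10-27.
November 2024 ends with Sunday 2024-11-24.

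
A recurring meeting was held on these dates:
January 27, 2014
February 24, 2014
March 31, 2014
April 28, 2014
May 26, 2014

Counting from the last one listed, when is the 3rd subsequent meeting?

August 25, 2014

All Mondays; the gaps (28, 35, 28, 28) vary with month length.
This is the last Monday of each month.
June 2014 ends with Monday June 30, 2014.
July 2014 ends with Monday July 28, 2014.
Last Monday of August 2014: August 25, 2014.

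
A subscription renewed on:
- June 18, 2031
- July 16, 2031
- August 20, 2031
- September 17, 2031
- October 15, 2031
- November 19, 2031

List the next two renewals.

December 17, 2031; January 21, 2032

All dates are Wednesdays, 28, 35, 28, 28, 35 days apart.
Specifically, the 3rd Wednesday of each month.
3rd Wednesday of December 2031: December 17, 2031.
January 2032 — 3rd Wednesday is January 21, 2032.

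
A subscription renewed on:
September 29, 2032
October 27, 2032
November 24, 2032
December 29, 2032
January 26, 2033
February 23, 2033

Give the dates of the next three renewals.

Every date is a Wednesday; gaps 28, 28, 35, 28, 28 days.
Each is the last Wednesday of its month (at least one falls on the 29th or later, ruling out '4th Wednesday').
March 2033 ends with Wednesday March 30, 2033.
April 2033 ends with Wednesday April 27, 2033.
Last Wednesday of May 2033: May 25, 2033.

March 30, 2033; April 27, 2033; May 25, 2033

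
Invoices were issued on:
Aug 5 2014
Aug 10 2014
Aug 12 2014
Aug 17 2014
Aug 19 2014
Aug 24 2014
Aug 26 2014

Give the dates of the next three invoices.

The gap pattern 5, 2, 5, 2, 5, 2 repeats every 2 events.
These are the Tuesdays and Sundays of each week.
The following Sunday is Aug 31 2014.
Next Tuesday: Sep 2 2014.
Next Sunday: Sep 7 2014.

Aug 31 2014, Sep 2 2014, Sep 7 2014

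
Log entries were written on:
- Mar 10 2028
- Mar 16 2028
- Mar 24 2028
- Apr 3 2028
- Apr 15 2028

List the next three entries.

Intervals are 6, 8, 10, 12 days — an arithmetic progression with common difference 2.
Next gap: 14 days. Apr 15 2028 + 14 days = Apr 29 2028.
Next gap: 16 days. Apr 29 2028 + 16 days = May 15 2028.
Next gap: 18 days. May 15 2028 + 18 days = Jun 2 2028.

Apr 29 2028, May 15 2028, Jun 2 2028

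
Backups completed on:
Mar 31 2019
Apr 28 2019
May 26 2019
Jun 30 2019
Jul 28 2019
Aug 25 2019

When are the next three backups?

These are Sundays with 28, 28, 35, 28, 28-day gaps.
Each is the final Sunday of its month — Mar 31 2019 is past the 28th, so '4th Sunday' doesn't fit.
September 2019 ends with Sunday Sep 29 2019.
October 2019 ends with Sunday Oct 27 2019.
Last Sunday of November 2019: Nov 24 2019.

Sep 29 2019, Oct 27 2019, Nov 24 2019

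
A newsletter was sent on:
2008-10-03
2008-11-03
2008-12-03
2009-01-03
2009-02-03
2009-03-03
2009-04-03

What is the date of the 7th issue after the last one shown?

2009-11-03

The day-of-month is always 3 (31, 30, 31, 31, 28, 31 days between events).
So this recurs on the 3rd of each month.
Next: May 2009 → 2009-05-03.
Next: June 2009 → 2009-06-03.
July 2009: 2009-07-03.
Next: August 2009 → 2009-08-03.
Next: September 2009 → 2009-09-03.
Next: October 2009 → 2009-10-03.
November 2009: 2009-11-03.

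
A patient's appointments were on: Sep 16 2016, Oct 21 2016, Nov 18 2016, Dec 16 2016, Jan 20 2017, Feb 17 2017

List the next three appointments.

Mar 17 2017, Apr 21 2017, May 19 2017

These are Fridays at 28- or 35-day spacing (35, 28, 28, 35, 28).
The pattern: 3rd Friday of the month.
3rd Friday of March 2017: Mar 17 2017.
3rd Friday of April 2017: Apr 21 2017.
May 2017 — 3rd Friday is May 19 2017.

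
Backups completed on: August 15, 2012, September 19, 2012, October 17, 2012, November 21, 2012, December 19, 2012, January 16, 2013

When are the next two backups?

February 20, 2013; March 20, 2013

Gaps: 35, 28, 35, 28, 28 days — a mix of 28 and 35. Every date is a Wednesday.
Each is the 3rd Wednesday of its month.
February 2013 — 3rd Wednesday is February 20, 2013.
3rd Wednesday of March 2013: March 20, 2013.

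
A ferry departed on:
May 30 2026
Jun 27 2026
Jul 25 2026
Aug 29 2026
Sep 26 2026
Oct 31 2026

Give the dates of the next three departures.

All Saturdays; the gaps (28, 28, 35, 28, 35) vary with month length.
This is the last Saturday of each month.
Last Saturday of November 2026: Nov 28 2026.
Last Saturday of December 2026: Dec 26 2026.
Last Saturday of January 2027: Jan 30 2027.

Nov 28 2026, Dec 26 2026, Jan 30 2027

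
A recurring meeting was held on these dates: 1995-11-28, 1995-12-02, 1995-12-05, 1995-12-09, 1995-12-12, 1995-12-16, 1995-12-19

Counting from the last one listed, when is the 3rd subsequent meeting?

The gap pattern 4, 3, 4, 3, 4, 3 repeats every 2 events.
These are the Tuesdays and Saturdays of each week.
The following Saturday is 1995-12-23.
Next Tuesday: 1995-12-26.
The following Saturday is 1995-12-30.

1995-12-30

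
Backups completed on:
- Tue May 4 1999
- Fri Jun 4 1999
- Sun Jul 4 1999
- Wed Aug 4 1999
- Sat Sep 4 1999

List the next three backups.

Gaps: 31, 30, 31, 31 days — not constant. Every event is on the 4th of the month.
Pattern: the 4th of each month.
Next: October 1999 → Mon Oct 4 1999.
November 1999: Thu Nov 4 1999.
Next: December 1999 → Sat Dec 4 1999.

Mon Oct 4 1999, Thu Nov 4 1999, Sat Dec 4 1999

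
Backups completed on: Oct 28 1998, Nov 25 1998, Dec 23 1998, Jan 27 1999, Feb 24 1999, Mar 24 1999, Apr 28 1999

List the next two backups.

May 26 1999, Jun 23 1999

These are Wednesdays at 28- or 35-day spacing (28, 28, 35, 28, 28, 35).
The pattern: 4th Wednesday of the month.
4th Wednesday of May 1999: May 26 1999.
4th Wednesday of June 1999: Jun 23 1999.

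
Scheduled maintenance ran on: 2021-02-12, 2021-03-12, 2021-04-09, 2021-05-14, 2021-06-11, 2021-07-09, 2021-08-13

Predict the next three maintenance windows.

2021-09-10, 2021-10-08, 2021-11-12

Gaps: 28, 28, 35, 28, 28, 35 days — a mix of 28 and 35. Every date is a Friday.
Each is the 2nd Friday of its month.
September 2021 — 2nd Friday is 2021-09-10.
2nd Friday of October 2021: 2021-10-08.
2nd Friday of November 2021: 2021-11-12.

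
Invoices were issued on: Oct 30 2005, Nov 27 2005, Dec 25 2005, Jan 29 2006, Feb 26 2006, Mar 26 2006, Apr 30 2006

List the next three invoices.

May 28 2006, Jun 25 2006, Jul 30 2006

All Sundays; the gaps (28, 28, 35, 28, 28, 35) vary with month length.
This is the last Sunday of each month.
Last Sunday of May 2006: May 28 2006.
Last Sunday of June 2006: Jun 25 2006.
July 2006 ends with Sunday Jul 30 2006.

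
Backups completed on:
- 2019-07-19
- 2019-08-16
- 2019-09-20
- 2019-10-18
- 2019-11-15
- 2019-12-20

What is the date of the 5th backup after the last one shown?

2020-05-15

These are Fridays at 28- or 35-day spacing (28, 35, 28, 28, 35).
The pattern: 3rd Friday of the month.
January 2020 — 3rd Friday is 2020-01-17.
February 2020 — 3rd Friday is 2020-02-21.
3rd Friday of March 2020: 2020-03-20.
3rd Friday of April 2020: 2020-04-17.
May 2020 — 3rd Friday is 2020-05-15.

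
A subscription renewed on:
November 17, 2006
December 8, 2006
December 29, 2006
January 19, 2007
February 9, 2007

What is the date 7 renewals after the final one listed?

The spacing is 21, 21, 21, 21 days — always 21 days.
February 9, 2007 + 21 days = March 2, 2007.
March 2, 2007 + 21 days = March 23, 2007.
March 23, 2007 + 21 days = April 13, 2007.
April 13, 2007 + 21 days = May 4, 2007.
May 4, 2007 + 21 days = May 25, 2007.
May 25, 2007 + 21 days = June 15, 2007.
June 15, 2007 + 21 days = July 6, 2007.

July 6, 2007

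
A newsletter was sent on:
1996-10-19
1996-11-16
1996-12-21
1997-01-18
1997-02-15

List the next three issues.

Gaps: 28, 35, 28, 28 days — a mix of 28 and 35. Every date is a Saturday.
Each is the 3rd Saturday of its month.
March 1997 — 3rd Saturday is 1997-03-15.
3rd Saturday of April 1997: 1997-04-19.
May 1997 — 3rd Saturday is 1997-05-17.

1997-03-15, 1997-04-19, 1997-05-17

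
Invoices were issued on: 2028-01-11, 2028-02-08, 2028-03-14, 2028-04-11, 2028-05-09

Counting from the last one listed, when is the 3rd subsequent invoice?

2028-08-08

These are Tuesdays at 28- or 35-day spacing (28, 35, 28, 28).
The pattern: 2nd Tuesday of the month.
2nd Tuesday of June 2028: 2028-06-13.
2nd Tuesday of July 2028: 2028-07-11.
2nd Tuesday of August 2028: 2028-08-08.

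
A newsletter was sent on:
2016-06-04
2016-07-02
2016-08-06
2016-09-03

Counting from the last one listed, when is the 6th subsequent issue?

All dates are Saturdays, 28, 35, 28 days apart.
Specifically, the 1st Saturday of each month.
1st Saturday of October 2016: 2016-10-01.
November 2016 — 1st Saturday is 2016-11-05.
1st Saturday of December 2016: 2016-12-03.
1st Saturday of January 2017: 2017-01-07.
1st Saturday of February 2017: 2017-02-04.
March 2017 — 1st Saturday is 2017-03-04.

2017-03-04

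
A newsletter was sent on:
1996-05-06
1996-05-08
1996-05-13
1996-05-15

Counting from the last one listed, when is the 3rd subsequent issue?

1996-05-27

Every event lands on a Monday or Wednesday (gaps cycle 2, 5, 2).
So the schedule is: every Monday and Wednesday.
The following Monday is 1996-05-20.
Next Wednesday: 1996-05-22.
Next Monday: 1996-05-27.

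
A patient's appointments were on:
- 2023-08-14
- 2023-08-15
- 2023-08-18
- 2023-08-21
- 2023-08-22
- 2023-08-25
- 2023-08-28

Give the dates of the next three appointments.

Gaps: 1, 3, 3, 1, 3, 3 days — not constant, but cyclic with period 3.
The events fall on every Monday, Tuesday and Friday.
The following Tuesday is 2023-08-29.
Next Friday: 2023-09-01.
The following Monday is 2023-09-04.

2023-08-29, 2023-09-01, 2023-09-04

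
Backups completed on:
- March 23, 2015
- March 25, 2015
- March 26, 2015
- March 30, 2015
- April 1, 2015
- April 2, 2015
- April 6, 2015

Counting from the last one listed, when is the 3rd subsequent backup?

The gap pattern 2, 1, 4, 2, 1, 4 repeats every 3 events.
These are the Mondays, Wednesdays and Thursdays of each week.
Next Wednesday: April 8, 2015.
The following Thursday is April 9, 2015.
The following Monday is April 13, 2015.

April 13, 2015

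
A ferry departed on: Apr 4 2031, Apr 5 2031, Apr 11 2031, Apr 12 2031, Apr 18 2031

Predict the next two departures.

Apr 19 2031, Apr 25 2031

The gap pattern 1, 6, 1, 6 repeats every 2 events.
These are the Fridays and Saturdays of each week.
The following Saturday is Apr 19 2031.
Next Friday: Apr 25 2031.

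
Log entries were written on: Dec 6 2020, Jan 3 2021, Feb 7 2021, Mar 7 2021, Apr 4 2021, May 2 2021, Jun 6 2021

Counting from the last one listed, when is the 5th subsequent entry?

All dates are Sundays, 28, 35, 28, 28, 28, 35 days apart.
Specifically, the 1st Sunday of each month.
July 2021 — 1st Sunday is Jul 4 2021.
August 2021 — 1st Sunday is Aug 1 2021.
1st Sunday of September 2021: Sep 5 2021.
October 2021 — 1st Sunday is Oct 3 2021.
November 2021 — 1st Sunday is Nov 7 2021.

Nov 7 2021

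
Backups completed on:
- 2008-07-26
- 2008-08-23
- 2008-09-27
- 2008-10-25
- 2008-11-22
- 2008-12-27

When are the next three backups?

These are Saturdays at 28- or 35-day spacing (28, 35, 28, 28, 35).
The pattern: 4th Saturday of the month.
4th Saturday of January 2009: 2009-01-24.
4th Saturday of February 2009: 2009-02-28.
March 2009 — 4th Saturday is 2009-03-28.

2009-01-24, 2009-02-28, 2009-03-28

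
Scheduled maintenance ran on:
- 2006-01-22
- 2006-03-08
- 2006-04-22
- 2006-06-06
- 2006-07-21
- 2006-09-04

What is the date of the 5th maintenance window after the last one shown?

The spacing is 45, 45, 45, 45, 45 days — always 45 days.
2006-09-04 + 45 days = 2006-10-19.
2006-10-19 + 45 days = 2006-12-03.
2006-12-03 + 45 days = 2007-01-17.
2007-01-17 + 45 days = 2007-03-03.
2007-03-03 + 45 days = 2007-04-17.

2007-04-17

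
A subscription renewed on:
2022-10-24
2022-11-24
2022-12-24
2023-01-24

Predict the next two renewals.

The day-of-month is always 24 (31, 30, 31 days between events).
So this recurs on the 24th of each month.
February 2023: 2023-02-24.
Next: March 2023 → 2023-03-24.

2023-02-24, 2023-03-24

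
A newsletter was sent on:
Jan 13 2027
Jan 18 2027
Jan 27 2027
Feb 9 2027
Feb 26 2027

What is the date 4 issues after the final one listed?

Gaps: 5, 9, 13, 17 days — each gap is 4 larger than the previous one.
Next gap: 21 days. Feb 26 2027 + 21 days = Mar 19 2027.
Next gap: 25 days. Mar 19 2027 + 25 days = Apr 13 2027.
Next gap: 29 days. Apr 13 2027 + 29 days = May 12 2027.
Next gap: 33 days. May 12 2027 + 33 days = Jun 14 2027.

Jun 14 2027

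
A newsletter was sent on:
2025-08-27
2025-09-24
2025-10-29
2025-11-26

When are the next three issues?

2025-12-31, 2026-01-28, 2026-02-25

Every date is a Wednesday; gaps 28, 35, 28 days.
Each is the last Wednesday of its month (at least one falls on the 29th or later, ruling out '4th Wednesday').
December 2025 ends with Wednesday 2025-12-31.
January 2026 ends with Wednesday 2026-01-28.
February 2026 ends with Wednesday 2026-02-25.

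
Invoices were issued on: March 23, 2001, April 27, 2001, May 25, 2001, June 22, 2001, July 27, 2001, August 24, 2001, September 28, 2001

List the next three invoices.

October 26, 2001; November 23, 2001; December 28, 2001

These are Fridays at 28- or 35-day spacing (35, 28, 28, 35, 28, 35).
The pattern: 4th Friday of the month.
October 2001 — 4th Friday is October 26, 2001.
November 2001 — 4th Friday is November 23, 2001.
December 2001 — 4th Friday is December 28, 2001.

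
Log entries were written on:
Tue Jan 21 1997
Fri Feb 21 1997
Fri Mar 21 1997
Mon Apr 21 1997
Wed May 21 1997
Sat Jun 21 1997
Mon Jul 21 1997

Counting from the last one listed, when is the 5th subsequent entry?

Sun Dec 21 1997

Gaps: 31, 28, 31, 30, 31, 30 days — not constant. Every event is on the 21st of the month.
Pattern: the 21st of each month.
August 1997: Thu Aug 21 1997.
September 1997: Sun Sep 21 1997.
Next: October 1997 → Tue Oct 21 1997.
Next: November 1997 → Fri Nov 21 1997.
Next: December 1997 → Sun Dec 21 1997.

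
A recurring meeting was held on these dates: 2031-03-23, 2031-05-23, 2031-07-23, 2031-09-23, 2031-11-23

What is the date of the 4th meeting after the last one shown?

Each date is the 23rd; the gaps (61, 61, 62, 61) track the month lengths.
The rule is the 23rd of every 2 months.
January 2032: 2032-01-23.
March 2032: 2032-03-23.
May 2032: 2032-05-23.
Next: July 2032 → 2032-07-23.

2032-07-23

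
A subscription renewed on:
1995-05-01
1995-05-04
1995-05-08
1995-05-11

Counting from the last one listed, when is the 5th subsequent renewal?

1995-05-29

Every event lands on a Monday or Thursday (gaps cycle 3, 4, 3).
So the schedule is: every Monday and Thursday.
Next Monday: 1995-05-15.
The following Thursday is 1995-05-18.
The following Monday is 1995-05-22.
The following Thursday is 1995-05-25.
Next Monday: 1995-05-29.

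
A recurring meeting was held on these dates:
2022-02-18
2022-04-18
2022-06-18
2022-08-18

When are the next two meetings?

Each date is the 18th; the gaps (59, 61, 61) track the month lengths.
The rule is the 18th of every 2 months.
Next: October 2022 → 2022-10-18.
Next: December 2022 → 2022-12-18.

2022-10-18, 2022-12-18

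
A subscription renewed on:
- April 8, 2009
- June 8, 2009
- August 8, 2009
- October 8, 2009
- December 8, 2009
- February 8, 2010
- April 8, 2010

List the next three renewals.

Each date is the 8th; the gaps (61, 61, 61, 61, 62, 59) track the month lengths.
The rule is the 8th of every 2 months.
Next: June 2010 → June 8, 2010.
Next: August 2010 → August 8, 2010.
October 2010: October 8, 2010.

June 8, 2010; August 8, 2010; October 8, 2010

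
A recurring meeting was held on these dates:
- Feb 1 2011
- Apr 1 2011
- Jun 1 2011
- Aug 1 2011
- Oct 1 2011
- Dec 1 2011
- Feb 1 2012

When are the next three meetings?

Apr 1 2012, Jun 1 2012, Aug 1 2012

Gaps: 59, 61, 61, 61, 61, 62 days — not constant. Every event is on the 1st of the month.
Pattern: the 1st of every 2 months.
April 2012: Apr 1 2012.
June 2012: Jun 1 2012.
Next: August 2012 → Aug 1 2012.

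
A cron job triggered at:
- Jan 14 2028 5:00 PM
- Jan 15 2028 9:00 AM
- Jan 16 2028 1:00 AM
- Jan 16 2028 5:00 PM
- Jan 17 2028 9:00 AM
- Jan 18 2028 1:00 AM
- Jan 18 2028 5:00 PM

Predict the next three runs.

The interval is a steady 16 hours (16, 16, 16, 16, 16, 16).
Jan 18 2028 5:00 PM + 16 h = Jan 19 2028 9:00 AM.
Jan 19 2028 9:00 AM + 16 h = Jan 20 2028 1:00 AM.
Jan 20 2028 1:00 AM + 16 h = Jan 20 2028 5:00 PM.

Jan 19 2028 9:00 AM, Jan 20 2028 1:00 AM, Jan 20 2028 5:00 PM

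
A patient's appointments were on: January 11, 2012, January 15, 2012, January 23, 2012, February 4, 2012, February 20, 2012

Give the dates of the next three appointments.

Gaps: 4, 8, 12, 16 days — each gap is 4 larger than the previous one.
Next gap: 20 days. February 20, 2012 + 20 days = March 11, 2012.
Next gap: 24 days. March 11, 2012 + 24 days = April 4, 2012.
Next gap: 28 days. April 4, 2012 + 28 days = May 2, 2012.

March 11, 2012; April 4, 2012; May 2, 2012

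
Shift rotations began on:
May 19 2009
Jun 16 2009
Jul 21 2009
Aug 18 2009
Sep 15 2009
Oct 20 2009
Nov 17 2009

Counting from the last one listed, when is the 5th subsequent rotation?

All dates are Tuesdays, 28, 35, 28, 28, 35, 28 days apart.
Specifically, the 3rd Tuesday of each month.
December 2009 — 3rd Tuesday is Dec 15 2009.
3rd Tuesday of January 2010: Jan 19 2010.
February 2010 — 3rd Tuesday is Feb 16 2010.
3rd Tuesday of March 2010: Mar 16 2010.
3rd Tuesday of April 2010: Apr 20 2010.

Apr 20 2010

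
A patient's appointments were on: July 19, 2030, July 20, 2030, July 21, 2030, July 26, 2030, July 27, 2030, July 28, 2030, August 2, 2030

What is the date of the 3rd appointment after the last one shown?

Every event lands on a Friday or Saturday or Sunday (gaps cycle 1, 1, 5, 1, 1, 5).
So the schedule is: every Friday, Saturday and Sunday.
Next Saturday: August 3, 2030.
Next Sunday: August 4, 2030.
Next Friday: August 9, 2030.

August 9, 2030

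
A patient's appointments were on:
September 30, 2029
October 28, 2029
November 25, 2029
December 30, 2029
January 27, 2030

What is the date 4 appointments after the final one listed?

May 26, 2030

These are Sundays with 28, 28, 35, 28-day gaps.
Each is the final Sunday of its month — September 30, 2029 is past the 28th, so '4th Sunday' doesn't fit.
February 2030 ends with Sunday February 24, 2030.
Last Sunday of March 2030: March 31, 2030.
April 2030 ends with Sunday April 28, 2030.
Last Sunday of May 2030: May 26, 2030.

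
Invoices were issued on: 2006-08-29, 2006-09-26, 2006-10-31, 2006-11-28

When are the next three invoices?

2006-12-26, 2007-01-30, 2007-02-27

These are Tuesdays with 28, 35, 28-day gaps.
Each is the final Tuesday of its month — 2006-08-29 is past the 28th, so '4th Tuesday' doesn't fit.
December 2006 ends with Tuesday 2006-12-26.
Last Tuesday of January 2007: 2007-01-30.
February 2007 ends with Tuesday 2007-02-27.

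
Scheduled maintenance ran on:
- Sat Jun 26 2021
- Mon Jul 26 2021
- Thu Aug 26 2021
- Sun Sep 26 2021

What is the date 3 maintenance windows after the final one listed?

Sun Dec 26 2021

The day-of-month is always 26 (30, 31, 31 days between events).
So this recurs on the 26th of each month.
October 2021: Tue Oct 26 2021.
Next: November 2021 → Fri Nov 26 2021.
December 2021: Sun Dec 26 2021.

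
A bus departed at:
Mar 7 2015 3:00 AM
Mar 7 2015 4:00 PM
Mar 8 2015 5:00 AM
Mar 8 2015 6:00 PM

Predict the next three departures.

Mar 9 2015 7:00 AM, Mar 9 2015 8:00 PM, Mar 10 2015 9:00 AM

The interval is a steady 13 hours (13, 13, 13).
Mar 8 2015 6:00 PM + 13 h = Mar 9 2015 7:00 AM.
Mar 9 2015 7:00 AM + 13 h = Mar 9 2015 8:00 PM.
Mar 9 2015 8:00 PM + 13 h = Mar 10 2015 9:00 AM.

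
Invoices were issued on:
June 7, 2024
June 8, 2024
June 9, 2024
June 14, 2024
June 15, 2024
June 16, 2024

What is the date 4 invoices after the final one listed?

June 28, 2024

Every event lands on a Friday or Saturday or Sunday (gaps cycle 1, 1, 5, 1, 1).
So the schedule is: every Friday, Saturday and Sunday.
Next Friday: June 21, 2024.
Next Saturday: June 22, 2024.
The following Sunday is June 23, 2024.
The following Friday is June 28, 2024.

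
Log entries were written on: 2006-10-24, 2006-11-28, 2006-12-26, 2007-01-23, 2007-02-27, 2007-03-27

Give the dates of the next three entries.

2007-04-24, 2007-05-22, 2007-06-26

All dates are Tuesdays, 35, 28, 28, 35, 28 days apart.
Specifically, the 4th Tuesday of each month.
4th Tuesday of April 2007: 2007-04-24.
4th Tuesday of May 2007: 2007-05-22.
4th Tuesday of June 2007: 2007-06-26.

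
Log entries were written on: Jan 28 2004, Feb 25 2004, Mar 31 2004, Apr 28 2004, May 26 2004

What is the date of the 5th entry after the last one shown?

Oct 27 2004

All Wednesdays; the gaps (28, 35, 28, 28) vary with month length.
This is the last Wednesday of each month.
Last Wednesday of June 2004: Jun 30 2004.
July 2004 ends with Wednesday Jul 28 2004.
Last Wednesday of August 2004: Aug 25 2004.
Last Wednesday of September 2004: Sep 29 2004.
October 2004 ends with Wednesday Oct 27 2004.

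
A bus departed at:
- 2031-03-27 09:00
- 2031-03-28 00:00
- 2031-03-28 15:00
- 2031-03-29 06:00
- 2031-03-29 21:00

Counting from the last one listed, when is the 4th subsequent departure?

2031-04-01 09:00

Gaps: 15, 15, 15, 15 hours — each event is 15 hours after the previous one.
2031-03-29 21:00 + 15 h = 2031-03-30 12:00.
2031-03-30 12:00 + 15 h = 2031-03-31 03:00.
2031-03-31 03:00 + 15 h = 2031-03-31 18:00.
2031-03-31 18:00 + 15 h = 2031-04-01 09:00.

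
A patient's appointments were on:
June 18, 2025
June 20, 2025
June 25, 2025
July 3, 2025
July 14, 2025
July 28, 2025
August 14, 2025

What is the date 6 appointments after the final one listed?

Gaps: 2, 5, 8, 11, 14, 17 days — each gap is 3 larger than the previous one.
Next gap: 20 days. August 14, 2025 + 20 days = September 3, 2025.
Next gap: 23 days. September 3, 2025 + 23 days = September 26, 2025.
Next gap: 26 days. September 26, 2025 + 26 days = October 22, 2025.
Next gap: 29 days. October 22, 2025 + 29 days = November 20, 2025.
Next gap: 32 days. November 20, 2025 + 32 days = December 22, 2025.
Next gap: 35 days. December 22, 2025 + 35 days = January 26, 2026.

January 26, 2026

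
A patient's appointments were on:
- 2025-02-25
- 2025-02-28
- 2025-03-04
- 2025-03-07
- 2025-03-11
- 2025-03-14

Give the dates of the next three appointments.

2025-03-18, 2025-03-21, 2025-03-25

The gap pattern 3, 4, 3, 4, 3 repeats every 2 events.
These are the Tuesdays and Fridays of each week.
Next Tuesday: 2025-03-18.
The following Friday is 2025-03-21.
Next Tuesday: 2025-03-25.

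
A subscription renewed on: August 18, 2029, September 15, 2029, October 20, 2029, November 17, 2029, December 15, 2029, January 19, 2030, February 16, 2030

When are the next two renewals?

Gaps: 28, 35, 28, 28, 35, 28 days — a mix of 28 and 35. Every date is a Saturday.
Each is the 3rd Saturday of its month.
March 2030 — 3rd Saturday is March 16, 2030.
April 2030 — 3rd Saturday is April 20, 2030.

March 16, 2030; April 20, 2030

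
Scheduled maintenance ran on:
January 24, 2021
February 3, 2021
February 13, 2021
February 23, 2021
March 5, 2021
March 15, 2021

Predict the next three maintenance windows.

The spacing is 10, 10, 10, 10, 10 days — always 10 days.
March 15, 2021 + 10 days = March 25, 2021.
March 25, 2021 + 10 days = April 4, 2021.
April 4, 2021 + 10 days = April 14, 2021.

March 25, 2021; April 4, 2021; April 14, 2021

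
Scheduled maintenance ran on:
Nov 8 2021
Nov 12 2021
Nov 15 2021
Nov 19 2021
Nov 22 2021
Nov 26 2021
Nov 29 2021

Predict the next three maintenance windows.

Dec 3 2021, Dec 6 2021, Dec 10 2021

Every event lands on a Monday or Friday (gaps cycle 4, 3, 4, 3, 4, 3).
So the schedule is: every Monday and Friday.
The following Friday is Dec 3 2021.
Next Monday: Dec 6 2021.
The following Friday is Dec 10 2021.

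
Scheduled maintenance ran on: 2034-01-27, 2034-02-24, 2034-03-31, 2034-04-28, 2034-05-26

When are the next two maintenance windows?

2034-06-30, 2034-07-28

All Fridays; the gaps (28, 35, 28, 28) vary with month length.
This is the last Friday of each month.
June 2034 ends with Friday 2034-06-30.
Last Friday of July 2034: 2034-07-28.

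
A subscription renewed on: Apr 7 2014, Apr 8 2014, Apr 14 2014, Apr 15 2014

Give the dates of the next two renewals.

Every event lands on a Monday or Tuesday (gaps cycle 1, 6, 1).
So the schedule is: every Monday and Tuesday.
The following Monday is Apr 21 2014.
Next Tuesday: Apr 22 2014.

Apr 21 2014, Apr 22 2014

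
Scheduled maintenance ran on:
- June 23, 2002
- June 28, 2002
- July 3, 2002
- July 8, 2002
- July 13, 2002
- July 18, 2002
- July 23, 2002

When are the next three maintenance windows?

Gaps between consecutive events: 5, 5, 5, 5, 5, 5 days — a constant 5-day interval.
July 23, 2002 + 5 days = July 28, 2002.
July 28, 2002 + 5 days = August 2, 2002.
August 2, 2002 + 5 days = August 7, 2002.

July 28, 2002; August 2, 2002; August 7, 2002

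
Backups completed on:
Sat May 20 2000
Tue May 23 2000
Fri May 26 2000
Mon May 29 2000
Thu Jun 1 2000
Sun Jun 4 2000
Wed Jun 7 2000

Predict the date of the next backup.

The spacing is 3, 3, 3, 3, 3, 3 days — always 3 days.
Wed Jun 7 2000 + 3 days = Sat Jun 10 2000.

Sat Jun 10 2000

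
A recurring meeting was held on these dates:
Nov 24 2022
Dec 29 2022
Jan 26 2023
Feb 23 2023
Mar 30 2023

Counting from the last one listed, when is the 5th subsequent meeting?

These are Thursdays with 35, 28, 28, 35-day gaps.
Each is the final Thursday of its month — Dec 29 2022 is past the 28th, so '4th Thursday' doesn't fit.
Last Thursday of April 2023: Apr 27 2023.
Last Thursday of May 2023: May 25 2023.
June 2023 ends with Thursday Jun 29 2023.
Last Thursday of July 2023: Jul 27 2023.
August 2023 ends with Thursday Aug 31 2023.

Aug 31 2023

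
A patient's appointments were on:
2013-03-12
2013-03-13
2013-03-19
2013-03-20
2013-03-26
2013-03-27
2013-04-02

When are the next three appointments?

Gaps: 1, 6, 1, 6, 1, 6 days — not constant, but cyclic with period 2.
The events fall on every Tuesday and Wednesday.
The following Wednesday is 2013-04-03.
Next Tuesday: 2013-04-09.
Next Wednesday: 2013-04-10.

2013-04-03, 2013-04-09, 2013-04-10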